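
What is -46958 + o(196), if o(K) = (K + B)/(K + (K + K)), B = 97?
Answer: -27611011/588 ≈ -46958.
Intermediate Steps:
o(K) = (97 + K)/(3*K) (o(K) = (K + 97)/(K + (K + K)) = (97 + K)/(K + 2*K) = (97 + K)/((3*K)) = (97 + K)*(1/(3*K)) = (97 + K)/(3*K))
-46958 + o(196) = -46958 + (⅓)*(97 + 196)/196 = -46958 + (⅓)*(1/196)*293 = -46958 + 293/588 = -27611011/588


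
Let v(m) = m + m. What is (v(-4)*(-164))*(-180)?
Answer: -236160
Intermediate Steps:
v(m) = 2*m
(v(-4)*(-164))*(-180) = ((2*(-4))*(-164))*(-180) = -8*(-164)*(-180) = 1312*(-180) = -236160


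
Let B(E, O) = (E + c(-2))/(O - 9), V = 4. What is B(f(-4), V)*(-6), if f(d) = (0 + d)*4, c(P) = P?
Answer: -108/5 ≈ -21.600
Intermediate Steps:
f(d) = 4*d (f(d) = d*4 = 4*d)
B(E, O) = (-2 + E)/(-9 + O) (B(E, O) = (E - 2)/(O - 9) = (-2 + E)/(-9 + O))
B(f(-4), V)*(-6) = ((-2 + 4*(-4))/(-9 + 4))*(-6) = ((-2 - 16)/(-5))*(-6) = -⅕*(-18)*(-6) = (18/5)*(-6) = -108/5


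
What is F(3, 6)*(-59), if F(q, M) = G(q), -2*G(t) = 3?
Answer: 177/2 ≈ 88.500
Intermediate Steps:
G(t) = -3/2 (G(t) = -½*3 = -3/2)
F(q, M) = -3/2
F(3, 6)*(-59) = -3/2*(-59) = 177/2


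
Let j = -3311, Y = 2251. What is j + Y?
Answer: -1060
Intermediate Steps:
j + Y = -3311 + 2251 = -1060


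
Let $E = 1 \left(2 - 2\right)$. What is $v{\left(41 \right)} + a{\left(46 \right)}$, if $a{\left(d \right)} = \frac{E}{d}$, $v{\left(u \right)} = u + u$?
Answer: $82$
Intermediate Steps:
$v{\left(u \right)} = 2 u$
$E = 0$ ($E = 1 \cdot 0 = 0$)
$a{\left(d \right)} = 0$ ($a{\left(d \right)} = \frac{1}{d} 0 = 0$)
$v{\left(41 \right)} + a{\left(46 \right)} = 2 \cdot 41 + 0 = 82 + 0 = 82$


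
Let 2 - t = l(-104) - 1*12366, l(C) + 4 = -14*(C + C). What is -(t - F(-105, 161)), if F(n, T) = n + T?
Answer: -9404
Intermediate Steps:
F(n, T) = T + n
l(C) = -4 - 28*C (l(C) = -4 - 14*(C + C) = -4 - 28*C)
t = 9460 (t = 2 - ((-4 - 28*(-104)) - 1*12366) = 2 - ((-4 + 2912) - 12366) = 2 - (2908 - 12366) = 2 - 1*(-9458) = 2 + 9458 = 9460)
-(t - F(-105, 161)) = -(9460 - (161 - 105)) = -(9460 - 1*56) = -(9460 - 56) = -1*9404 = -9404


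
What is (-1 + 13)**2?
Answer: 144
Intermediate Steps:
(-1 + 13)**2 = 12**2 = 144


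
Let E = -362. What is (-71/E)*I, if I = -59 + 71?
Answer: 426/181 ≈ 2.3536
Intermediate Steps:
I = 12
(-71/E)*I = -71/(-362)*12 = -71*(-1/362)*12 = (71/362)*12 = 426/181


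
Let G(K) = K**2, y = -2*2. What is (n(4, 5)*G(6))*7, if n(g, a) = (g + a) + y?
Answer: 1260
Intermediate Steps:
y = -4
n(g, a) = -4 + a + g (n(g, a) = (g + a) - 4 = (a + g) - 4 = -4 + a + g)
(n(4, 5)*G(6))*7 = ((-4 + 5 + 4)*6**2)*7 = (5*36)*7 = 180*7 = 1260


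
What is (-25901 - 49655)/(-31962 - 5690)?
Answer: 18889/9413 ≈ 2.0067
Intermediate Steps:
(-25901 - 49655)/(-31962 - 5690) = -75556/(-37652) = -75556*(-1/37652) = 18889/9413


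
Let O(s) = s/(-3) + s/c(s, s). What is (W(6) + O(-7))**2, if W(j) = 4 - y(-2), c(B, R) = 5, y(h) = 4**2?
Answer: 27556/225 ≈ 122.47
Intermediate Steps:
y(h) = 16
O(s) = -2*s/15 (O(s) = s/(-3) + s/5 = s*(-1/3) + s*(1/5) = -s/3 + s/5 = -2*s/15)
W(j) = -12 (W(j) = 4 - 1*16 = 4 - 16 = -12)
(W(6) + O(-7))**2 = (-12 - 2/15*(-7))**2 = (-12 + 14/15)**2 = (-166/15)**2 = 27556/225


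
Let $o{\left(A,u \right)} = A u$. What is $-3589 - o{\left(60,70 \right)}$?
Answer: $-7789$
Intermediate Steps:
$-3589 - o{\left(60,70 \right)} = -3589 - 60 \cdot 70 = -3589 - 4200 = -7789$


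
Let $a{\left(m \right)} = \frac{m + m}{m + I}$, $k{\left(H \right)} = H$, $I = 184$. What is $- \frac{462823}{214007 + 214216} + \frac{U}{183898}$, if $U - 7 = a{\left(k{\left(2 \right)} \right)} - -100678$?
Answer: $- \frac{1301894044787}{2441229950874} \approx -0.53329$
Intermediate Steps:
$a{\left(m \right)} = \frac{2 m}{184 + m}$ ($a{\left(m \right)} = \frac{m + m}{m + 184} = \frac{2 m}{184 + m}$)
$U = \frac{9363707}{93}$ ($U = 7 + \left(2 \cdot 2 \frac{1}{184 + 2} - -100678\right) = 7 + \left(2 \cdot 2 \cdot \frac{1}{186} + 100678\right) = 7 + \left(\frac{2}{93} + 100678\right) = 7 + \frac{9363056}{93} = \frac{9363707}{93} \approx 1.0069 \cdot 10^{5}$)
$- \frac{462823}{214007 + 214216} + \frac{U}{183898} = - \frac{462823}{214007 + 214216} + \frac{9363707}{93 \cdot 183898} = - \frac{462823}{428223} + \frac{9363707}{93} \cdot \frac{1}{183898} = \left(-462823\right) \frac{1}{428223} + \frac{9363707}{17102514} = - \frac{462823}{428223} + \frac{9363707}{17102514} = - \frac{1301894044787}{2441229950874}$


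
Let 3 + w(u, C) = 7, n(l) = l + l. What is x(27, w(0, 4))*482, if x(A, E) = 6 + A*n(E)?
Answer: 107004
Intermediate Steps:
n(l) = 2*l
w(u, C) = 4 (w(u, C) = -3 + 7 = 4)
x(A, E) = 6 + 2*A*E (x(A, E) = 6 + A*(2*E) = 6 + 2*A*E)
x(27, w(0, 4))*482 = (6 + 2*27*4)*482 = (6 + 216)*482 = 222*482 = 107004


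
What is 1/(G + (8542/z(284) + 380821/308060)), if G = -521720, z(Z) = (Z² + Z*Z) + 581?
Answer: -49872757580/26019550800934927 ≈ -1.9167e-6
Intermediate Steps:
z(Z) = 581 + 2*Z² (z(Z) = (Z² + Z²) + 581 = 2*Z² + 581 = 581 + 2*Z²)
1/(G + (8542/z(284) + 380821/308060)) = 1/(-521720 + (8542/(581 + 2*284²) + 380821/308060)) = 1/(-521720 + (8542/(581 + 2*80656) + 380821*(1/308060))) = 1/(-521720 + (8542/(581 + 161312) + 380821/308060)) = 1/(-521720 + (8542/161893 + 380821/308060)) = 1/(-521720 + 64283702673/49872757580) = 1/(-26019550800934927/49872757580) = -49872757580/26019550800934927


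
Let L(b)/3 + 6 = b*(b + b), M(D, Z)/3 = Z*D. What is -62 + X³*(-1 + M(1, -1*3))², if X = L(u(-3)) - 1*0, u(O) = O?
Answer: 4665538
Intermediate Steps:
M(D, Z) = 3*D*Z (M(D, Z) = 3*(Z*D) = 3*(D*Z) = 3*D*Z)
L(b) = -18 + 6*b² (L(b) = -18 + 3*(b*(b + b)) = -18 + 3*(b*(2*b)) = -18 + 3*(2*b²) = -18 + 6*b²)
X = 36 (X = (-18 + 6*(-3)²) - 1*0 = (-18 + 6*9) + 0 = (-18 + 54) + 0 = 36 + 0 = 36)
-62 + X³*(-1 + M(1, -1*3))² = -62 + 36³*(-1 + 3*1*(-1*3))² = -62 + 46656*(-1 + 3*1*(-3))² = -62 + 46656*(-1 - 9)² = -62 + 46656*(-10)² = -62 + 46656*100 = -62 + 4665600 = 4665538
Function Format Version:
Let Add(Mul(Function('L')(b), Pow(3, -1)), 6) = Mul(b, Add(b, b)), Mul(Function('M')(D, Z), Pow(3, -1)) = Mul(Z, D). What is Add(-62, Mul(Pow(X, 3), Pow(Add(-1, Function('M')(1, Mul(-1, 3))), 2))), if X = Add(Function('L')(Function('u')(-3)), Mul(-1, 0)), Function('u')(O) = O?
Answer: 4665538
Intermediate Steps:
Function('M')(D, Z) = Mul(3, D, Z) (Function('M')(D, Z) = Mul(3, Mul(Z, D)) = Mul(3, Mul(D, Z)) = Mul(3, D, Z))
Function('L')(b) = Add(-18, Mul(6, Pow(b, 2))) (Function('L')(b) = Add(-18, Mul(3, Mul(b, Add(b, b)))) = Add(-18, Mul(3, Mul(b, Mul(2, b)))) = Add(-18, Mul(3, Mul(2, Pow(b, 2)))) = Add(-18, Mul(6, Pow(b, 2))))
X = 36 (X = Add(Add(-18, Mul(6, Pow(-3, 2))), Mul(-1, 0)) = Add(Add(-18, Mul(6, 9)), 0) = Add(Add(-18, 54), 0) = Add(36, 0) = 36)
Add(-62, Mul(Pow(X, 3), Pow(Add(-1, Function('M')(1, Mul(-1, 3))), 2))) = Add(-62, Mul(Pow(36, 3), Pow(Add(-1, Mul(3, 1, Mul(-1, 3))), 2))) = Add(-62, Mul(46656, Pow(Add(-1, Mul(3, 1, -3)), 2))) = Add(-62, Mul(46656, Pow(Add(-1, -9), 2))) = Add(-62, Mul(46656, Pow(-10, 2))) = Add(-62, Mul(46656, 100)) = Add(-62, 4665600) = 4665538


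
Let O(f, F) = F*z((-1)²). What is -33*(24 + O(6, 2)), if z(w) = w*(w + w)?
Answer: -924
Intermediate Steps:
z(w) = 2*w² (z(w) = w*(2*w) = 2*w²)
O(f, F) = 2*F (O(f, F) = F*(2*((-1)²)²) = F*(2*1²) = F*(2*1) = F*2 = 2*F)
-33*(24 + O(6, 2)) = -33*(24 + 2*2) = -33*(24 + 4) = -33*28 = -924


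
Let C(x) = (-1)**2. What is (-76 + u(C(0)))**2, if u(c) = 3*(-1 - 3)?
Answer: 7744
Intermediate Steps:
C(x) = 1
u(c) = -12 (u(c) = 3*(-4) = -12)
(-76 + u(C(0)))**2 = (-76 - 12)**2 = (-88)**2 = 7744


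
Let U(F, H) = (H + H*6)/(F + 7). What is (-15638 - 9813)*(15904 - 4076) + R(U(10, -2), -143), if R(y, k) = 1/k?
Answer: -43047923205/143 ≈ -3.0103e+8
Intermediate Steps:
U(F, H) = 7*H/(7 + F) (U(F, H) = (H + 6*H)/(7 + F) = (7*H)/(7 + F) = 7*H/(7 + F))
(-15638 - 9813)*(15904 - 4076) + R(U(10, -2), -143) = (-15638 - 9813)*(15904 - 4076) + 1/(-143) = -25451*11828 - 1/143 = -301034428 - 1/143 = -43047923205/143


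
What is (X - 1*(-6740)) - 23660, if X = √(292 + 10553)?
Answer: -16920 + 3*√1205 ≈ -16816.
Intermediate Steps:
X = 3*√1205 (X = √10845 = 3*√1205 ≈ 104.14)
(X - 1*(-6740)) - 23660 = (3*√1205 - 1*(-6740)) - 23660 = (3*√1205 + 6740) - 23660 = (6740 + 3*√1205) - 23660 = -16920 + 3*√1205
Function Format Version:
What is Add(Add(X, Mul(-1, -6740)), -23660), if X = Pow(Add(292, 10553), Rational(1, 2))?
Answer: Add(-16920, Mul(3, Pow(1205, Rational(1, 2)))) ≈ -16816.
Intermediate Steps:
X = Mul(3, Pow(1205, Rational(1, 2))) (X = Pow(10845, Rational(1, 2)) = Mul(3, Pow(1205, Rational(1, 2))) ≈ 104.14)
Add(Add(X, Mul(-1, -6740)), -23660) = Add(Add(Mul(3, Pow(1205, Rational(1, 2))), Mul(-1, -6740)), -23660) = Add(Add(Mul(3, Pow(1205, Rational(1, 2))), 6740), -23660) = Add(Add(6740, Mul(3, Pow(1205, Rational(1, 2)))), -23660) = Add(-16920, Mul(3, Pow(1205, Rational(1, 2))))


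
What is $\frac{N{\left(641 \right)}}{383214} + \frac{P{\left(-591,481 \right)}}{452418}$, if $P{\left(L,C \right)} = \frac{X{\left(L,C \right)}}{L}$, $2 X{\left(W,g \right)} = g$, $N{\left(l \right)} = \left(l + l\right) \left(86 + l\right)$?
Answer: $\frac{83066971519855}{34154463556044} \approx 2.4321$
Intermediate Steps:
$N{\left(l \right)} = 2 l \left(86 + l\right)$
$X{\left(W,g \right)} = \frac{g}{2}$
$P{\left(L,C \right)} = \frac{C}{2 L}$ ($P{\left(L,C \right)} = \frac{\frac{1}{2} C}{L} = \frac{C}{2 L}$)
$\frac{N{\left(641 \right)}}{383214} + \frac{P{\left(-591,481 \right)}}{452418} = \frac{2 \cdot 641 \left(86 + 641\right)}{383214} + \frac{\frac{1}{2} \cdot 481 \frac{1}{-591}}{452418} = 2 \cdot 641 \cdot 727 \cdot \frac{1}{383214} + \frac{1}{2} \cdot 481 \left(- \frac{1}{591}\right) \frac{1}{452418} = 932014 \cdot \frac{1}{383214} - \frac{481}{534758076} = \frac{466007}{191607} - \frac{481}{534758076} = \frac{83066971519855}{34154463556044}$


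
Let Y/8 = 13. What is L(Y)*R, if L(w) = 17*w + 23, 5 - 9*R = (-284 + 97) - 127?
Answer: 63481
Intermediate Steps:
Y = 104 (Y = 8*13 = 104)
R = 319/9 (R = 5/9 - ((-284 + 97) - 127)/9 = 5/9 - (-187 - 127)/9 = 5/9 - ⅑*(-314) = 5/9 + 314/9 = 319/9 ≈ 35.444)
L(w) = 23 + 17*w
L(Y)*R = (23 + 17*104)*(319/9) = (23 + 1768)*(319/9) = 1791*(319/9) = 63481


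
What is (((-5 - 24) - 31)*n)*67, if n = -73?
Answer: 293460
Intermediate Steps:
(((-5 - 24) - 31)*n)*67 = (((-5 - 24) - 31)*(-73))*67 = ((-29 - 31)*(-73))*67 = -60*(-73)*67 = 4380*67 = 293460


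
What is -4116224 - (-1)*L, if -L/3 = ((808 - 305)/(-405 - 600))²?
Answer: -1385829968209/336675 ≈ -4.1162e+6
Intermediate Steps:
L = -253009/336675 (L = -3*(808 - 305)²/(-405 - 600)² = -3*(503/(-1005))² = -3*(503*(-1/1005))² = -3*(-503/1005)² = -3*253009/1010025 = -253009/336675 ≈ -0.75149)
-4116224 - (-1)*L = -4116224 - (-1)*(-253009)/336675 = -4116224 - 1*253009/336675 = -4116224 - 253009/336675 = -1385829968209/336675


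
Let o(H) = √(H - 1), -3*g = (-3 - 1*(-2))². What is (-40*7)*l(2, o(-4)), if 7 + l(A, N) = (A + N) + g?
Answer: 4480/3 - 280*I*√5 ≈ 1493.3 - 626.1*I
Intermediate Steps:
g = -⅓ (g = -(-3 - 1*(-2))²/3 = -(-3 + 2)²/3 = -⅓*(-1)² = -⅓*1 = -⅓ ≈ -0.33333)
o(H) = √(-1 + H)
l(A, N) = -22/3 + A + N (l(A, N) = -7 + ((A + N) - ⅓) = -7 + (-⅓ + A + N) = -22/3 + A + N)
(-40*7)*l(2, o(-4)) = (-40*7)*(-22/3 + 2 + √(-1 - 4)) = -280*(-22/3 + 2 + √(-5)) = -280*(-22/3 + 2 + I*√5) = -280*(-16/3 + I*√5) = 4480/3 - 280*I*√5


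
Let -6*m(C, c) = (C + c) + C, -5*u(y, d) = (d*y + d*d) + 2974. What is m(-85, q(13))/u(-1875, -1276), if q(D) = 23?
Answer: -49/1609460 ≈ -3.0445e-5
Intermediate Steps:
u(y, d) = -2974/5 - d²/5 - d*y/5 (u(y, d) = -((d*y + d*d) + 2974)/5 = -((d*y + d²) + 2974)/5 = -((d² + d*y) + 2974)/5 = -(2974 + d² + d*y)/5 = -2974/5 - d²/5 - d*y/5)
m(C, c) = -C/3 - c/6 (m(C, c) = -((C + c) + C)/6 = -(c + 2*C)/6 = -C/3 - c/6)
m(-85, q(13))/u(-1875, -1276) = (-⅓*(-85) - ⅙*23)/(-2974/5 - ⅕*(-1276)² - ⅕*(-1276)*(-1875)) = (85/3 - 23/6)/(-2974/5 - ⅕*1628176 - 478500) = 49/(2*(-2974/5 - 1628176/5 - 478500)) = (49/2)/(-804730) = (49/2)*(-1/804730) = -49/1609460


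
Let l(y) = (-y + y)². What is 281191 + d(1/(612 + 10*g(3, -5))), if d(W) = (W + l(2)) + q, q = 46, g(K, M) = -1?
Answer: 169304675/602 ≈ 2.8124e+5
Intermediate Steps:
l(y) = 0 (l(y) = 0² = 0)
d(W) = 46 + W (d(W) = (W + 0) + 46 = W + 46 = 46 + W)
281191 + d(1/(612 + 10*g(3, -5))) = 281191 + (46 + 1/(612 + 10*(-1))) = 281191 + (46 + 1/(612 - 10)) = 281191 + (46 + 1/602) = 281191 + 27693/602 = 169304675/602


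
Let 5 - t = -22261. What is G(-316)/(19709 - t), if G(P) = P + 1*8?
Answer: 308/2557 ≈ 0.12045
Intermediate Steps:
t = 22266 (t = 5 - 1*(-22261) = 5 + 22261 = 22266)
G(P) = 8 + P (G(P) = P + 8 = 8 + P)
G(-316)/(19709 - t) = (8 - 316)/(19709 - 1*22266) = -308/(19709 - 22266) = -308/(-2557) = -308*(-1/2557) = 308/2557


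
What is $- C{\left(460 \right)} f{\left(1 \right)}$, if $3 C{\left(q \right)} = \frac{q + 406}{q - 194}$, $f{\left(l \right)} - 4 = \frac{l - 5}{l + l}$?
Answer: $- \frac{866}{399} \approx -2.1704$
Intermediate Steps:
$f{\left(l \right)} = 4 + \frac{-5 + l}{2 l}$ ($f{\left(l \right)} = 4 + \frac{l - 5}{l + l} = 4 + \frac{-5 + l}{2 l}$)
$C{\left(q \right)} = \frac{406 + q}{3 \left(-194 + q\right)}$ ($C{\left(q \right)} = \frac{\left(q + 406\right) \frac{1}{q - 194}}{3} = \frac{\left(406 + q\right) \frac{1}{-194 + q}}{3} = \frac{\frac{1}{-194 + q} \left(406 + q\right)}{3} = \frac{406 + q}{3 \left(-194 + q\right)}$)
$- C{\left(460 \right)} f{\left(1 \right)} = - \frac{406 + 460}{3 \left(-194 + 460\right)} \frac{-5 + 9 \cdot 1}{2 \cdot 1} = - \frac{1}{3} \cdot \frac{1}{266} \cdot 866 \cdot \frac{1}{2} \cdot 1 \left(-5 + 9\right) = - \frac{1}{3} \cdot \frac{1}{266} \cdot 866 \cdot \frac{1}{2} \cdot 1 \cdot 4 = - \frac{433 \cdot 2}{399} = \left(-1\right) \frac{866}{399} = - \frac{866}{399}$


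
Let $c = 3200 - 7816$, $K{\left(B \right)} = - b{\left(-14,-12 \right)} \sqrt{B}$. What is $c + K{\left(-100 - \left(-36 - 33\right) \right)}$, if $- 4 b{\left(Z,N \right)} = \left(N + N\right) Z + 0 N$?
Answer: $-4616 + 84 i \sqrt{31} \approx -4616.0 + 467.69 i$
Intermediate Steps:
$b{\left(Z,N \right)} = - \frac{N Z}{2}$ ($b{\left(Z,N \right)} = - \frac{\left(N + N\right) Z + 0 N}{4} = - \frac{2 N Z + 0}{4} = - \frac{2 N Z}{4} = - \frac{N Z}{2}$)
$K{\left(B \right)} = 84 \sqrt{B}$ ($K{\left(B \right)} = - \left(- \frac{1}{2}\right) \left(-12\right) \left(-14\right) \sqrt{B} = - \left(-84\right) \sqrt{B} = 84 \sqrt{B}$)
$c = -4616$ ($c = 3200 - 7816 = -4616$)
$c + K{\left(-100 - \left(-36 - 33\right) \right)} = -4616 + 84 \sqrt{-100 - \left(-36 - 33\right)} = -4616 + 84 \sqrt{-100 - -69} = -4616 + 84 \sqrt{-100 + 69} = -4616 + 84 \sqrt{-31} = -4616 + 84 i \sqrt{31}$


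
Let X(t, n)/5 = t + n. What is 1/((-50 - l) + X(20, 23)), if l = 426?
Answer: -1/261 ≈ -0.0038314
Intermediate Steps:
X(t, n) = 5*n + 5*t (X(t, n) = 5*(t + n) = 5*(n + t) = 5*n + 5*t)
1/((-50 - l) + X(20, 23)) = 1/((-50 - 1*426) + (5*23 + 5*20)) = 1/((-50 - 426) + (115 + 100)) = 1/(-476 + 215) = 1/(-261) = -1/261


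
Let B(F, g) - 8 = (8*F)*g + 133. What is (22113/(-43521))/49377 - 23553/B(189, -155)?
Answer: 1874397042402/18641545876049 ≈ 0.10055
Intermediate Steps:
B(F, g) = 141 + 8*F*g (B(F, g) = 8 + ((8*F)*g + 133) = 8 + (8*F*g + 133) = 8 + (133 + 8*F*g) = 141 + 8*F*g)
(22113/(-43521))/49377 - 23553/B(189, -155) = (22113/(-43521))/49377 - 23553/(141 + 8*189*(-155)) = (22113*(-1/43521))*(1/49377) - 23553/(141 - 234360) = -7371/14507*1/49377 - 23553/(-234219) = -2457/238770713 - 23553*(-1/234219) = -2457/238770713 + 7851/78073 = 1874397042402/18641545876049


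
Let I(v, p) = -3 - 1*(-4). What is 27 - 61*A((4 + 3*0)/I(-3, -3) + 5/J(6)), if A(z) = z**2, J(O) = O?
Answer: -50329/36 ≈ -1398.0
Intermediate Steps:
I(v, p) = 1 (I(v, p) = -3 + 4 = 1)
27 - 61*A((4 + 3*0)/I(-3, -3) + 5/J(6)) = 27 - 61*((4 + 3*0)/1 + 5/6)**2 = 27 - 61*((4 + 0)*1 + 5*(1/6))**2 = 27 - 61*(4*1 + 5/6)**2 = 27 - 61*(4 + 5/6)**2 = 27 - 61*(29/6)**2 = 27 - 61*841/36 = 27 - 51301/36 = -50329/36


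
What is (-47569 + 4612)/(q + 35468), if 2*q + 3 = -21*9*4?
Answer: -85914/70177 ≈ -1.2242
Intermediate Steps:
q = -759/2 (q = -3/2 + (-21*9*4)/2 = -3/2 + (-189*4)/2 = -3/2 + (1/2)*(-756) = -3/2 - 378 = -759/2 ≈ -379.50)
(-47569 + 4612)/(q + 35468) = (-47569 + 4612)/(-759/2 + 35468) = -42957/70177/2 = -42957*2/70177 = -85914/70177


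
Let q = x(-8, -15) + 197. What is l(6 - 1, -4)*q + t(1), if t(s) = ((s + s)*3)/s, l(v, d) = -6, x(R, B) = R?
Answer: -1128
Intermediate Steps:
q = 189 (q = -8 + 197 = 189)
t(s) = 6 (t(s) = ((2*s)*3)/s = (6*s)/s = 6)
l(6 - 1, -4)*q + t(1) = -6*189 + 6 = -1134 + 6 = -1128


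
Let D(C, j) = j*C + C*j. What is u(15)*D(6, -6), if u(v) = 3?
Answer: -216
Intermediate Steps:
D(C, j) = 2*C*j (D(C, j) = C*j + C*j = 2*C*j)
u(15)*D(6, -6) = 3*(2*6*(-6)) = 3*(-72) = -216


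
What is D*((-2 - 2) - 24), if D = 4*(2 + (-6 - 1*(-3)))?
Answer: 112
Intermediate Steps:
D = -4 (D = 4*(2 + (-6 + 3)) = 4*(2 - 3) = 4*(-1) = -4)
D*((-2 - 2) - 24) = -4*((-2 - 2) - 24) = -4*(-4 - 24) = -4*(-28) = 112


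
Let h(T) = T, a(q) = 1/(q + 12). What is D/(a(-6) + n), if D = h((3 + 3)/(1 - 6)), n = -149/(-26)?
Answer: -117/575 ≈ -0.20348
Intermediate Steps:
a(q) = 1/(12 + q)
n = 149/26 (n = -149*(-1/26) = 149/26 ≈ 5.7308)
D = -6/5 (D = (3 + 3)/(1 - 6) = 6/(-5) = 6*(-⅕) = -6/5 ≈ -1.2000)
D/(a(-6) + n) = -6/5/(1/(12 - 6) + 149/26) = -6/5/(1/6 + 149/26) = -6/5/(⅙ + 149/26) = -6/5/(230/39) = (39/230)*(-6/5) = -117/575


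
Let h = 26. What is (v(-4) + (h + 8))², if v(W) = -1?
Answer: 1089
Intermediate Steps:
(v(-4) + (h + 8))² = (-1 + (26 + 8))² = (-1 + 34)² = 33² = 1089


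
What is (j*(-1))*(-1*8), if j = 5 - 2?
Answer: 24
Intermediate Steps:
j = 3
(j*(-1))*(-1*8) = (3*(-1))*(-1*8) = -3*(-8) = 24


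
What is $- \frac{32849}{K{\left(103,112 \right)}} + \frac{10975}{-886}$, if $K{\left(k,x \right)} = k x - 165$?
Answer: $- \frac{153900939}{10074706} \approx -15.276$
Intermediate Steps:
$K{\left(k,x \right)} = -165 + k x$
$- \frac{32849}{K{\left(103,112 \right)}} + \frac{10975}{-886} = - \frac{32849}{-165 + 103 \cdot 112} + \frac{10975}{-886} = - \frac{32849}{-165 + 11536} + 10975 \left(- \frac{1}{886}\right) = - \frac{32849}{11371} - \frac{10975}{886} = - \frac{153900939}{10074706}$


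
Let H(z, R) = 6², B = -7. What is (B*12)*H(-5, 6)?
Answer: -3024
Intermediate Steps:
H(z, R) = 36
(B*12)*H(-5, 6) = -7*12*36 = -84*36 = -3024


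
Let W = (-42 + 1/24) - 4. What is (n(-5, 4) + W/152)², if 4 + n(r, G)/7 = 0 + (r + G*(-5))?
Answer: 550040272609/13307904 ≈ 41332.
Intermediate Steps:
W = -1103/24 (W = (-42 + 1/24) - 4 = -1007/24 - 4 = -1103/24 ≈ -45.958)
n(r, G) = -28 - 35*G + 7*r (n(r, G) = -28 + 7*(0 + (r + G*(-5))) = -28 + 7*(0 + (r - 5*G)) = -28 + 7*(r - 5*G) = -28 + (-35*G + 7*r) = -28 - 35*G + 7*r)
(n(-5, 4) + W/152)² = ((-28 - 35*4 + 7*(-5)) - 1103/24/152)² = ((-28 - 140 - 35) - 1103/24*1/152)² = (-203 - 1103/3648)² = (-741647/3648)² = 550040272609/13307904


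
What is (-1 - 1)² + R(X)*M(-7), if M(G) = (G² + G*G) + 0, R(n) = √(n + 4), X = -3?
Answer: 102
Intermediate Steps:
R(n) = √(4 + n)
M(G) = 2*G² (M(G) = (G² + G²) + 0 = 2*G² + 0 = 2*G²)
(-1 - 1)² + R(X)*M(-7) = (-1 - 1)² + √(4 - 3)*(2*(-7)²) = (-2)² + √1*(2*49) = 4 + 1*98 = 4 + 98 = 102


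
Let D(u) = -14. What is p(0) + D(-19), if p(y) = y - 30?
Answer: -44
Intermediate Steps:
p(y) = -30 + y
p(0) + D(-19) = (-30 + 0) - 14 = -30 - 14 = -44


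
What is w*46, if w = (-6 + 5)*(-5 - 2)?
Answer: 322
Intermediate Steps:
w = 7 (w = -1*(-7) = 7)
w*46 = 7*46 = 322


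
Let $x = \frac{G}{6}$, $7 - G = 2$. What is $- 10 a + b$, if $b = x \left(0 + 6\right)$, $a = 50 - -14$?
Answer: $-635$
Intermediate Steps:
$G = 5$ ($G = 7 - 2 = 5$)
$x = \frac{5}{6} \approx 0.83333$
$a = 64$ ($a = 50 + 14 = 64$)
$b = 5$ ($b = \frac{5 \left(0 + 6\right)}{6} = \frac{5}{6} \cdot 6 = 5$)
$- 10 a + b = \left(-10\right) 64 + 5 = -640 + 5 = -635$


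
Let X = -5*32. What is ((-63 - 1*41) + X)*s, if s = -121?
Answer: 31944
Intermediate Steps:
X = -160
((-63 - 1*41) + X)*s = ((-63 - 1*41) - 160)*(-121) = ((-63 - 41) - 160)*(-121) = (-104 - 160)*(-121) = -264*(-121) = 31944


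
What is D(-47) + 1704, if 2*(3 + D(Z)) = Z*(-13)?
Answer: 4013/2 ≈ 2006.5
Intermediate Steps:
D(Z) = -3 - 13*Z/2 (D(Z) = -3 + (Z*(-13))/2 = -3 + (-13*Z)/2 = -3 - 13*Z/2)
D(-47) + 1704 = (-3 - 13/2*(-47)) + 1704 = (-3 + 611/2) + 1704 = 605/2 + 1704 = 4013/2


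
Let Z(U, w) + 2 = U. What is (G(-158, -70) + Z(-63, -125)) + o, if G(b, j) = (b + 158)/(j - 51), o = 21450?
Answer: 21385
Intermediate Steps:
Z(U, w) = -2 + U
G(b, j) = (158 + b)/(-51 + j)
(G(-158, -70) + Z(-63, -125)) + o = ((158 - 158)/(-51 - 70) + (-2 - 63)) + 21450 = (0/(-121) - 65) + 21450 = (-1/121*0 - 65) + 21450 = (0 - 65) + 21450 = -65 + 21450 = 21385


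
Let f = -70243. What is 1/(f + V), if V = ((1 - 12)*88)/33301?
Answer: -33301/2339163111 ≈ -1.4236e-5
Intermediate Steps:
V = -968/33301 (V = -11*88*(1/33301) = -968*1/33301 = -968/33301 ≈ -0.029068)
1/(f + V) = 1/(-70243 - 968/33301) = 1/(-2339163111/33301) = -33301/2339163111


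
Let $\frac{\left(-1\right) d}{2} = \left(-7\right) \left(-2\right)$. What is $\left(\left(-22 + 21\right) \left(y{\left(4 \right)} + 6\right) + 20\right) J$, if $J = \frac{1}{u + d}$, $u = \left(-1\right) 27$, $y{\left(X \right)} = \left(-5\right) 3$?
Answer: $- \frac{29}{55} \approx -0.52727$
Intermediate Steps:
$y{\left(X \right)} = -15$
$u = -27$
$d = -28$ ($d = - 2 \left(\left(-7\right) \left(-2\right)\right) = \left(-2\right) 14 = -28$)
$J = - \frac{1}{55}$ ($J = \frac{1}{-27 - 28} = \frac{1}{-55} = - \frac{1}{55} \approx -0.018182$)
$\left(\left(-22 + 21\right) \left(y{\left(4 \right)} + 6\right) + 20\right) J = \left(\left(-22 + 21\right) \left(-15 + 6\right) + 20\right) \left(- \frac{1}{55}\right) = \left(\left(-1\right) \left(-9\right) + 20\right) \left(- \frac{1}{55}\right) = \left(9 + 20\right) \left(- \frac{1}{55}\right) = 29 \left(- \frac{1}{55}\right) = - \frac{29}{55}$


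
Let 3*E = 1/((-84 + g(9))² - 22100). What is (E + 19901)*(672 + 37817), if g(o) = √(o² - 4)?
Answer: 56640346567798576/73945947 + 2155384*√77/221837841 ≈ 7.6597e+8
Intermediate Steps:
g(o) = √(-4 + o²)
E = 1/(3*(-22100 + (-84 + √77)²)) (E = 1/(3*((-84 + √(-4 + 9²))² - 22100)) = 1/(3*((-84 + √(-4 + 81))² - 22100)) = 1/(3*((-84 + √77)² - 22100)) = 1/(3*(-22100 + (-84 + √77)²)) ≈ -2.0274e-5)
(E + 19901)*(672 + 37817) = ((-1663/73945947 + 56*√77/221837841) + 19901)*(672 + 37817) = (1471598289584/73945947 + 56*√77/221837841)*38489 = 56640346567798576/73945947 + 2155384*√77/221837841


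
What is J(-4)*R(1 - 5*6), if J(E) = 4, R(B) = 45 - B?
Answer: 296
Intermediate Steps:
J(-4)*R(1 - 5*6) = 4*(45 - (1 - 5*6)) = 4*(45 - (1 - 30)) = 4*(45 - 1*(-29)) = 4*(45 + 29) = 4*74 = 296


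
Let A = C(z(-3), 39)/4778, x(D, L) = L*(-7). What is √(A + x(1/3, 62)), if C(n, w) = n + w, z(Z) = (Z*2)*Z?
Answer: I*√9907636910/4778 ≈ 20.832*I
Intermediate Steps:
x(D, L) = -7*L
z(Z) = 2*Z² (z(Z) = (2*Z)*Z = 2*Z²)
A = 57/4778 (A = (2*(-3)² + 39)/4778 = (2*9 + 39)*(1/4778) = (18 + 39)*(1/4778) = 57*(1/4778) = 57/4778 ≈ 0.011930)
√(A + x(1/3, 62)) = √(57/4778 - 7*62) = √(57/4778 - 434) = √(-2073595/4778) = I*√9907636910/4778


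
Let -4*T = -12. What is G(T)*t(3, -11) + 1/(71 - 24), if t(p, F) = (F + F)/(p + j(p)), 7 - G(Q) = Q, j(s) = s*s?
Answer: -1031/141 ≈ -7.3121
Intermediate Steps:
T = 3 (T = -1/4*(-12) = 3)
j(s) = s**2
G(Q) = 7 - Q
t(p, F) = 2*F/(p + p**2) (t(p, F) = (F + F)/(p + p**2) = (2*F)/(p + p**2) = 2*F/(p + p**2))
G(T)*t(3, -11) + 1/(71 - 24) = (7 - 1*3)*(2*(-11)/(3*(1 + 3))) + 1/(71 - 24) = (7 - 3)*(2*(-11)*(1/3)/4) + 1/47 = 4*(2*(-11)*(1/3)*(1/4)) + 1/47 = 4*(-11/6) + 1/47 = -22/3 + 1/47 = -1031/141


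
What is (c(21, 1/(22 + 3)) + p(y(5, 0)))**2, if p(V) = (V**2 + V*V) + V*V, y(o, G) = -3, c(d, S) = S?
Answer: 456976/625 ≈ 731.16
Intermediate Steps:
p(V) = 3*V**2 (p(V) = (V**2 + V**2) + V**2 = 2*V**2 + V**2 = 3*V**2)
(c(21, 1/(22 + 3)) + p(y(5, 0)))**2 = (1/(22 + 3) + 3*(-3)**2)**2 = (1/25 + 3*9)**2 = (1/25 + 27)**2 = (676/25)**2 = 456976/625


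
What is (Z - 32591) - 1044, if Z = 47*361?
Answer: -16668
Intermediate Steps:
Z = 16967
(Z - 32591) - 1044 = (16967 - 32591) - 1044 = -15624 - 1044 = -16668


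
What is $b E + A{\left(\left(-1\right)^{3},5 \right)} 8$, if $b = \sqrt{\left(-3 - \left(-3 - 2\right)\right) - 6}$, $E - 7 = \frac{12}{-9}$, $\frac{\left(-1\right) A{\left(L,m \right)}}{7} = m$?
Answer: $-280 + \frac{34 i}{3} \approx -280.0 + 11.333 i$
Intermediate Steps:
$A{\left(L,m \right)} = - 7 m$
$E = \frac{17}{3}$ ($E = 7 + \frac{12}{-9} = 7 + 12 \left(- \frac{1}{9}\right) = 7 - \frac{4}{3} = \frac{17}{3} \approx 5.6667$)
$b = 2 i$ ($b = \sqrt{\left(-3 - \left(-3 - 2\right)\right) - 6} = \sqrt{\left(-3 - -5\right) - 6} = \sqrt{\left(-3 + 5\right) - 6} = \sqrt{2 - 6} = \sqrt{-4} = 2 i \approx 2.0 i$)
$b E + A{\left(\left(-1\right)^{3},5 \right)} 8 = 2 i \frac{17}{3} + \left(-7\right) 5 \cdot 8 = \frac{34 i}{3} - 280 = -280 + \frac{34 i}{3}$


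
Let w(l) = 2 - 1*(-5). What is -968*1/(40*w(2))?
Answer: -121/35 ≈ -3.4571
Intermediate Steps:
w(l) = 7 (w(l) = 2 + 5 = 7)
-968*1/(40*w(2)) = -968/(-10*7*(-4)) = -968/((-70*(-4))) = -968/280 = -968*1/280 = -121/35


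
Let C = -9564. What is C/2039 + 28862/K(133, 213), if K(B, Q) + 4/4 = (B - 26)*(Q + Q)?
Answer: -377087066/92939659 ≈ -4.0573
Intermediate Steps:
K(B, Q) = -1 + 2*Q*(-26 + B) (K(B, Q) = -1 + (B - 26)*(Q + Q) = -1 + (-26 + B)*(2*Q) = -1 + 2*Q*(-26 + B))
C/2039 + 28862/K(133, 213) = -9564/2039 + 28862/(-1 - 52*213 + 2*133*213) = -9564*1/2039 + 28862/(-1 - 11076 + 56658) = -9564/2039 + 28862/45581 = -377087066/92939659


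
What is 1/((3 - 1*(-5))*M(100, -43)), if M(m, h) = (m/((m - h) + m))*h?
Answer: -243/34400 ≈ -0.0070640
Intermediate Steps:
M(m, h) = h*m/(-h + 2*m) (M(m, h) = (m/(-h + 2*m))*h = h*m/(-h + 2*m))
1/((3 - 1*(-5))*M(100, -43)) = 1/((3 - 1*(-5))*(-1*(-43)*100/(-43 - 2*100))) = 1/((3 + 5)*(-1*(-43)*100/(-43 - 200))) = 1/(8*(-1*(-43)*100/(-243))) = 1/(8*(-1*(-43)*100*(-1/243))) = 1/(8*(-4300/243)) = 1/(-34400/243) = -243/34400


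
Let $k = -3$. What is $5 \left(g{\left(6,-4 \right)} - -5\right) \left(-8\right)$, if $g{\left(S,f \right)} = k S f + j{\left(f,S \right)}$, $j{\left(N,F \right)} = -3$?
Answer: $-2960$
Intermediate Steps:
$g{\left(S,f \right)} = -3 - 3 S f$ ($g{\left(S,f \right)} = - 3 S f - 3 = -3 - 3 S f$)
$5 \left(g{\left(6,-4 \right)} - -5\right) \left(-8\right) = 5 \left(\left(-3 - 18 \left(-4\right)\right) - -5\right) \left(-8\right) = 5 \left(\left(-3 + 72\right) + 5\right) \left(-8\right) = 5 \left(69 + 5\right) \left(-8\right) = 5 \cdot 74 \left(-8\right) = 370 \left(-8\right) = -2960$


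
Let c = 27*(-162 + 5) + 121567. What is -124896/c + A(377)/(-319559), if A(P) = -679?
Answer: -2489498447/2343326147 ≈ -1.0624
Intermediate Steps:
c = 117328 (c = 27*(-157) + 121567 = -4239 + 121567 = 117328)
-124896/c + A(377)/(-319559) = -124896/117328 - 679/(-319559) = -124896*1/117328 - 679*(-1/319559) = -7806/7333 + 679/319559 = -2489498447/2343326147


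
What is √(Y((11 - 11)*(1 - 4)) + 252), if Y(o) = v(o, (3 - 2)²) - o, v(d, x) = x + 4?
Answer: √257 ≈ 16.031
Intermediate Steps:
v(d, x) = 4 + x
Y(o) = 5 - o (Y(o) = (4 + (3 - 2)²) - o = (4 + 1²) - o = (4 + 1) - o = 5 - o)
√(Y((11 - 11)*(1 - 4)) + 252) = √((5 - (11 - 11)*(1 - 4)) + 252) = √((5 - 0*(-3)) + 252) = √((5 - 1*0) + 252) = √((5 + 0) + 252) = √(5 + 252) = √257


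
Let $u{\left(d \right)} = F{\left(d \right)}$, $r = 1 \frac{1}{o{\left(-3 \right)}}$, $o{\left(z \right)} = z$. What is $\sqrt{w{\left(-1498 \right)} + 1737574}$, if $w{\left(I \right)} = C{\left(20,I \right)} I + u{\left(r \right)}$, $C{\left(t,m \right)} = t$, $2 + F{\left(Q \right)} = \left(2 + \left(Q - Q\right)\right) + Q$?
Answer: $\frac{\sqrt{15368523}}{3} \approx 1306.8$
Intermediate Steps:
$F{\left(Q \right)} = Q$ ($F{\left(Q \right)} = -2 + \left(\left(2 + \left(Q - Q\right)\right) + Q\right) = -2 + \left(\left(2 + 0\right) + Q\right) = -2 + \left(2 + Q\right) = Q$)
$r = - \frac{1}{3}$ ($r = 1 \frac{1}{-3} = 1 \left(- \frac{1}{3}\right) = - \frac{1}{3} \approx -0.33333$)
$u{\left(d \right)} = d$
$w{\left(I \right)} = - \frac{1}{3} + 20 I$ ($w{\left(I \right)} = 20 I - \frac{1}{3} = - \frac{1}{3} + 20 I$)
$\sqrt{w{\left(-1498 \right)} + 1737574} = \sqrt{\left(- \frac{1}{3} + 20 \left(-1498\right)\right) + 1737574} = \sqrt{\left(- \frac{1}{3} - 29960\right) + 1737574} = \sqrt{- \frac{89881}{3} + 1737574} = \sqrt{\frac{5122841}{3}} = \frac{\sqrt{15368523}}{3}$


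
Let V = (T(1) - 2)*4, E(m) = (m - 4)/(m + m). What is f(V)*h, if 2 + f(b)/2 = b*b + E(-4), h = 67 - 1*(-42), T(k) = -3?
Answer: 86982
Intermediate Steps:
h = 109 (h = 67 + 42 = 109)
E(m) = (-4 + m)/(2*m) (E(m) = (-4 + m)/((2*m)) = (-4 + m)*(1/(2*m)) = (-4 + m)/(2*m))
V = -20 (V = (-3 - 2)*4 = -5*4 = -20)
f(b) = -2 + 2*b**2 (f(b) = -4 + 2*(b*b + (1/2)*(-4 - 4)/(-4)) = -4 + 2*(b**2 + (1/2)*(-1/4)*(-8)) = -4 + 2*(b**2 + 1) = -4 + 2*(1 + b**2) = -4 + (2 + 2*b**2) = -2 + 2*b**2)
f(V)*h = (-2 + 2*(-20)**2)*109 = (-2 + 2*400)*109 = (-2 + 800)*109 = 798*109 = 86982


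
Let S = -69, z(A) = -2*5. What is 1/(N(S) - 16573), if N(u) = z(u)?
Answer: -1/16583 ≈ -6.0303e-5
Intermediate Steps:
z(A) = -10
N(u) = -10
1/(N(S) - 16573) = 1/(-10 - 16573) = 1/(-16583) = -1/16583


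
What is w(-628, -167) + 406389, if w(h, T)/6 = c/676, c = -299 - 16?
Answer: 137358537/338 ≈ 4.0639e+5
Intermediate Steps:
c = -315
w(h, T) = -945/338 (w(h, T) = 6*(-315/676) = -945/338)
w(-628, -167) + 406389 = -945/338 + 406389 = 137358537/338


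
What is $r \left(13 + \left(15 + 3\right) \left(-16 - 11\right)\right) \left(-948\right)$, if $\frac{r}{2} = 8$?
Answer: $7174464$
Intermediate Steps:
$r = 16$ ($r = 2 \cdot 8 = 16$)
$r \left(13 + \left(15 + 3\right) \left(-16 - 11\right)\right) \left(-948\right) = 16 \left(13 + \left(15 + 3\right) \left(-16 - 11\right)\right) \left(-948\right) = 16 \left(13 + 18 \left(-27\right)\right) \left(-948\right) = 16 \left(13 - 486\right) \left(-948\right) = 16 \left(-473\right) \left(-948\right) = \left(-7568\right) \left(-948\right) = 7174464$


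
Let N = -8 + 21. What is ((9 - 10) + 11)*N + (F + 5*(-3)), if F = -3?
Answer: 112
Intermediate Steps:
N = 13
((9 - 10) + 11)*N + (F + 5*(-3)) = ((9 - 10) + 11)*13 + (-3 + 5*(-3)) = (-1 + 11)*13 + (-3 - 15) = 10*13 - 18 = 130 - 18 = 112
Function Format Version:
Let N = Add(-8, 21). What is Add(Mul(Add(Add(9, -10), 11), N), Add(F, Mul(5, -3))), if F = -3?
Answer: 112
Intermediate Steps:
N = 13
Add(Mul(Add(Add(9, -10), 11), N), Add(F, Mul(5, -3))) = Add(Mul(Add(Add(9, -10), 11), 13), Add(-3, Mul(5, -3))) = Add(Mul(Add(-1, 11), 13), Add(-3, -15)) = Add(Mul(10, 13), -18) = Add(130, -18) = 112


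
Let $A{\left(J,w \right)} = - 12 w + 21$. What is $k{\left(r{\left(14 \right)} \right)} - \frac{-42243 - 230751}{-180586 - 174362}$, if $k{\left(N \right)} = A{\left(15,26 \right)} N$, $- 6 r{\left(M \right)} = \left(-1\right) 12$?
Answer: $- \frac{34475455}{59158} \approx -582.77$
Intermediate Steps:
$A{\left(J,w \right)} = 21 - 12 w$
$r{\left(M \right)} = 2$ ($r{\left(M \right)} = - \frac{\left(-1\right) 12}{6} = \left(- \frac{1}{6}\right) \left(-12\right) = 2$)
$k{\left(N \right)} = - 291 N$ ($k{\left(N \right)} = \left(21 - 312\right) N = - 291 N$)
$k{\left(r{\left(14 \right)} \right)} - \frac{-42243 - 230751}{-180586 - 174362} = \left(-291\right) 2 - \frac{-42243 - 230751}{-180586 - 174362} = -582 - - \frac{272994}{-354948} = -582 - \left(-272994\right) \left(- \frac{1}{354948}\right) = -582 - \frac{45499}{59158} = - \frac{34475455}{59158}$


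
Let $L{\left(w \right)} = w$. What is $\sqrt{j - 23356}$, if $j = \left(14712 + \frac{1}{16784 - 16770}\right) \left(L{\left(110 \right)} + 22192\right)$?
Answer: $\sqrt{328085261} \approx 18113.0$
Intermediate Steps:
$j = 328108617$ ($j = \left(14712 + \frac{1}{16784 - 16770}\right) \left(110 + 22192\right) = \left(14712 + \frac{1}{14}\right) 22302 = \frac{205969}{14} \cdot 22302 = 328108617$)
$\sqrt{j - 23356} = \sqrt{328108617 - 23356} = \sqrt{328085261}$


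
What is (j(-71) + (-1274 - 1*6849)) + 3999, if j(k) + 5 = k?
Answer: -4200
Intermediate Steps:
j(k) = -5 + k
(j(-71) + (-1274 - 1*6849)) + 3999 = ((-5 - 71) + (-1274 - 1*6849)) + 3999 = (-76 + (-1274 - 6849)) + 3999 = (-76 - 8123) + 3999 = -8199 + 3999 = -4200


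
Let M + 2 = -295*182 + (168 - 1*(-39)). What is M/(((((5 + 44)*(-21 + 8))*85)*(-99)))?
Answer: -10697/1072071 ≈ -0.0099779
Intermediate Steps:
M = -53485 (M = -2 + (-295*182 + (168 - 1*(-39))) = -2 + (-53690 + (168 + 39)) = -2 + (-53690 + 207) = -2 - 53483 = -53485)
M/(((((5 + 44)*(-21 + 8))*85)*(-99))) = -53485*(-1/(8415*(-21 + 8)*(5 + 44))) = -53485/(((49*(-13))*85)*(-99)) = -53485/(-637*85*(-99)) = -53485/((-54145*(-99))) = -53485/5360355 = -53485*1/5360355 = -10697/1072071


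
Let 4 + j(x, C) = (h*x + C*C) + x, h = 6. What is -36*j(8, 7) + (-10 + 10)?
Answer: -3636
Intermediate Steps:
j(x, C) = -4 + C² + 7*x (j(x, C) = -4 + ((6*x + C*C) + x) = -4 + ((6*x + C²) + x) = -4 + ((C² + 6*x) + x) = -4 + (C² + 7*x) = -4 + C² + 7*x)
-36*j(8, 7) + (-10 + 10) = -36*(-4 + 7² + 7*8) + (-10 + 10) = -36*(-4 + 49 + 56) + 0 = -36*101 + 0 = -3636 + 0 = -3636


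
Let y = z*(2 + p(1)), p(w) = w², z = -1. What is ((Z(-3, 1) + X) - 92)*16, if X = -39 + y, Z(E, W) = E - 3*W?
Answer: -2240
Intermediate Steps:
y = -3 (y = -(2 + 1²) = -(2 + 1) = -1*3 = -3)
X = -42 (X = -39 - 3 = -42)
((Z(-3, 1) + X) - 92)*16 = (((-3 - 3*1) - 42) - 92)*16 = (((-3 - 3) - 42) - 92)*16 = ((-6 - 42) - 92)*16 = (-48 - 92)*16 = -140*16 = -2240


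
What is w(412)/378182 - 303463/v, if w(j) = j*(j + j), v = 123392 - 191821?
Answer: 68997534309/12939308039 ≈ 5.3324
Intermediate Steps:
v = -68429
w(j) = 2*j**2 (w(j) = j*(2*j) = 2*j**2)
w(412)/378182 - 303463/v = (2*412**2)/378182 - 303463/(-68429) = (2*169744)*(1/378182) - 303463*(-1/68429) = 339488*(1/378182) + 303463/68429 = 169744/189091 + 303463/68429 = 68997534309/12939308039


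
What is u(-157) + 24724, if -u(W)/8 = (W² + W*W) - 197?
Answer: -368084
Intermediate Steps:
u(W) = 1576 - 16*W² (u(W) = -8*((W² + W*W) - 197) = -8*((W² + W²) - 197) = -8*(2*W² - 197) = -8*(-197 + 2*W²) = 1576 - 16*W²)
u(-157) + 24724 = (1576 - 16*(-157)²) + 24724 = (1576 - 16*24649) + 24724 = (1576 - 394384) + 24724 = -392808 + 24724 = -368084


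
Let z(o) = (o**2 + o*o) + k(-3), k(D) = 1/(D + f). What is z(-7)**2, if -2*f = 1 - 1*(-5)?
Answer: 344569/36 ≈ 9571.4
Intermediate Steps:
f = -3 (f = -(1 - 1*(-5))/2 = -(1 + 5)/2 = -1/2*6 = -3)
k(D) = 1/(-3 + D) (k(D) = 1/(D - 3) = 1/(-3 + D))
z(o) = -1/6 + 2*o**2 (z(o) = (o**2 + o*o) + 1/(-3 - 3) = (o**2 + o**2) + 1/(-6) = 2*o**2 - 1/6 = -1/6 + 2*o**2)
z(-7)**2 = (-1/6 + 2*(-7)**2)**2 = (-1/6 + 2*49)**2 = (-1/6 + 98)**2 = (587/6)**2 = 344569/36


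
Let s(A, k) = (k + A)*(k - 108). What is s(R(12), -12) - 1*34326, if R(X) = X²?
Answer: -50166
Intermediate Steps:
s(A, k) = (-108 + k)*(A + k) (s(A, k) = (A + k)*(-108 + k) = (-108 + k)*(A + k))
s(R(12), -12) - 1*34326 = ((-12)² - 108*12² - 108*(-12) + 12²*(-12)) - 1*34326 = (144 - 108*144 + 1296 + 144*(-12)) - 34326 = (144 - 15552 + 1296 - 1728) - 34326 = -15840 - 34326 = -50166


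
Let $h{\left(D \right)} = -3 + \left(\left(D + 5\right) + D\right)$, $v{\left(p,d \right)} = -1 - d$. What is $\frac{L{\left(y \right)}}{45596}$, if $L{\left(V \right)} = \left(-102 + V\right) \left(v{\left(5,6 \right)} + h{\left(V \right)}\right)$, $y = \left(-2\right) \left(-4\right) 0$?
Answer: $\frac{255}{22798} \approx 0.011185$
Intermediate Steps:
$h{\left(D \right)} = 2 + 2 D$ ($h{\left(D \right)} = -3 + \left(\left(5 + D\right) + D\right) = -3 + \left(5 + 2 D\right) = 2 + 2 D$)
$y = 0$ ($y = 8 \cdot 0 = 0$)
$L{\left(V \right)} = \left(-102 + V\right) \left(-5 + 2 V\right)$ ($L{\left(V \right)} = \left(-102 + V\right) \left(\left(-1 - 6\right) + \left(2 + 2 V\right)\right) = \left(-102 + V\right) \left(-7 + \left(2 + 2 V\right)\right) = \left(-102 + V\right) \left(-5 + 2 V\right)$)
$\frac{L{\left(y \right)}}{45596} = \frac{510 - 0 + 2 \cdot 0^{2}}{45596} = \left(510 + 0 + 2 \cdot 0\right) \frac{1}{45596} = \left(510 + 0 + 0\right) \frac{1}{45596} = 510 \cdot \frac{1}{45596} = \frac{255}{22798}$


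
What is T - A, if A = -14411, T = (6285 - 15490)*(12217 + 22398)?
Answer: -318616664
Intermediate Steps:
T = -318631075 (T = -9205*34615 = -318631075)
T - A = -318631075 - 1*(-14411) = -318631075 + 14411 = -318616664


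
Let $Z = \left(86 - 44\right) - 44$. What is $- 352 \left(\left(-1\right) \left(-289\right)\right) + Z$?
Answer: $-101730$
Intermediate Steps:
$Z = -2$ ($Z = 42 - 44 = -2$)
$- 352 \left(\left(-1\right) \left(-289\right)\right) + Z = - 352 \left(\left(-1\right) \left(-289\right)\right) - 2 = \left(-352\right) 289 - 2 = -101728 - 2 = -101730$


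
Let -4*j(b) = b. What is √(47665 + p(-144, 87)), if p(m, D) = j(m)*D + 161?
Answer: 3*√5662 ≈ 225.74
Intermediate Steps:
j(b) = -b/4
p(m, D) = 161 - D*m/4 (p(m, D) = (-m/4)*D + 161 = -D*m/4 + 161 = 161 - D*m/4)
√(47665 + p(-144, 87)) = √(47665 + (161 - ¼*87*(-144))) = √(47665 + (161 + 3132)) = √(47665 + 3293) = √50958 = 3*√5662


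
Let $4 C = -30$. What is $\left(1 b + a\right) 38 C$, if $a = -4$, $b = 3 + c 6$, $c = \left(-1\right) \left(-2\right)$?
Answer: $-3135$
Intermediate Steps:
$C = - \frac{15}{2}$ ($C = \frac{1}{4} \left(-30\right) = - \frac{15}{2} \approx -7.5$)
$c = 2$
$b = 15$ ($b = 3 + 2 \cdot 6 = 3 + 12 = 15$)
$\left(1 b + a\right) 38 C = \left(1 \cdot 15 - 4\right) 38 \left(- \frac{15}{2}\right) = \left(15 - 4\right) 38 \left(- \frac{15}{2}\right) = 11 \cdot 38 \left(- \frac{15}{2}\right) = 418 \left(- \frac{15}{2}\right) = -3135$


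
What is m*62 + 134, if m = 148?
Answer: 9310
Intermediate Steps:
m*62 + 134 = 148*62 + 134 = 9176 + 134 = 9310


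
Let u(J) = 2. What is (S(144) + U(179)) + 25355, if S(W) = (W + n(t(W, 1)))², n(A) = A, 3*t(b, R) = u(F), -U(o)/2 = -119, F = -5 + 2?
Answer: 418693/9 ≈ 46521.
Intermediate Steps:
F = -3
U(o) = 238 (U(o) = -2*(-119) = 238)
t(b, R) = ⅔ (t(b, R) = (⅓)*2 = ⅔)
S(W) = (⅔ + W)² (S(W) = (W + ⅔)² = (⅔ + W)²)
(S(144) + U(179)) + 25355 = ((2 + 3*144)²/9 + 238) + 25355 = ((2 + 432)²/9 + 238) + 25355 = ((⅑)*434² + 238) + 25355 = ((⅑)*188356 + 238) + 25355 = (188356/9 + 238) + 25355 = 190498/9 + 25355 = 418693/9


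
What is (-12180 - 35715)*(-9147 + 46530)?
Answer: -1790458785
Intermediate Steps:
(-12180 - 35715)*(-9147 + 46530) = -47895*37383 = -1790458785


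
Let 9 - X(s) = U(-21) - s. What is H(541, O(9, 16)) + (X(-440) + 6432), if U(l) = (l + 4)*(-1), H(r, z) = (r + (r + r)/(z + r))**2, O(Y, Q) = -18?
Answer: 82306998161/273529 ≈ 3.0091e+5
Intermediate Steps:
H(r, z) = (r + 2*r/(r + z))**2 (H(r, z) = (r + (2*r)/(r + z))**2 = (r + 2*r/(r + z))**2)
U(l) = -4 - l (U(l) = (4 + l)*(-1) = -4 - l)
X(s) = -8 + s (X(s) = 9 - ((-4 - 1*(-21)) - s) = 9 - ((-4 + 21) - s) = 9 - (17 - s) = 9 + (-17 + s) = -8 + s)
H(541, O(9, 16)) + (X(-440) + 6432) = 541**2*(2 + 541 - 18)**2/(541 - 18)**2 + ((-8 - 440) + 6432) = 292681*525**2/523**2 + (-448 + 6432) = 292681*(1/273529)*275625 + 5984 = 80670200625/273529 + 5984 = 82306998161/273529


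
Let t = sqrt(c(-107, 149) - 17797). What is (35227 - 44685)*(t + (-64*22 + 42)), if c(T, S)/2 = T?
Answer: 12919628 - 9458*I*sqrt(18011) ≈ 1.292e+7 - 1.2693e+6*I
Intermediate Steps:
c(T, S) = 2*T
t = I*sqrt(18011) (t = sqrt(2*(-107) - 17797) = sqrt(-214 - 17797) = sqrt(-18011) = I*sqrt(18011) ≈ 134.21*I)
(35227 - 44685)*(t + (-64*22 + 42)) = (35227 - 44685)*(I*sqrt(18011) + (-64*22 + 42)) = -9458*(I*sqrt(18011) + (-1408 + 42)) = -9458*(I*sqrt(18011) - 1366) = -9458*(-1366 + I*sqrt(18011)) = 12919628 - 9458*I*sqrt(18011)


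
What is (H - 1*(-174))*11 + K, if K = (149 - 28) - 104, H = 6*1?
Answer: 1997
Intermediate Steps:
H = 6
K = 17 (K = 121 - 104 = 17)
(H - 1*(-174))*11 + K = (6 - 1*(-174))*11 + 17 = (6 + 174)*11 + 17 = 180*11 + 17 = 1980 + 17 = 1997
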